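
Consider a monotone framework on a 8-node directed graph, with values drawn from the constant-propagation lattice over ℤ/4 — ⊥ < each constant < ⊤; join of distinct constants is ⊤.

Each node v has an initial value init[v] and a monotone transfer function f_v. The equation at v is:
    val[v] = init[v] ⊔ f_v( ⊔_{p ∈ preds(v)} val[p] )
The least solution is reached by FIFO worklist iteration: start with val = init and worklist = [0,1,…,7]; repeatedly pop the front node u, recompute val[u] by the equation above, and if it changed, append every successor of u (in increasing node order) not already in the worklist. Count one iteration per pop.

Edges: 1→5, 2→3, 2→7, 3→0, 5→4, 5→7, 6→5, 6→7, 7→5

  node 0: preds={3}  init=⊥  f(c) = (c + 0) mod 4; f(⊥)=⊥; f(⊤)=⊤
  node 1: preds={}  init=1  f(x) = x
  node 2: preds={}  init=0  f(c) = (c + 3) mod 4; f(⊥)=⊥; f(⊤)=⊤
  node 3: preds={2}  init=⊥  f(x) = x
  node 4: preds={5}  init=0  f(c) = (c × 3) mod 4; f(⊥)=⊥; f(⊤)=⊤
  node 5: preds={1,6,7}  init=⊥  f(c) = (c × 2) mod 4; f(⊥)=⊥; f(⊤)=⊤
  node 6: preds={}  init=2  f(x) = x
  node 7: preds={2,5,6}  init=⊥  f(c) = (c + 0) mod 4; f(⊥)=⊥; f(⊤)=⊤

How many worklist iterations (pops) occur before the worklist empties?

11

Iteration log — 11 steps:
  step 1. node 0  ⊔preds=⊥  new=⊥  stable
  step 2. node 1  ⊔preds=⊥  new=1  stable
  step 3. node 2  ⊔preds=⊥  new=0  stable
  step 4. node 3  ⊔preds=0  new=0  old=⊥  +wl: 0
  step 5. node 4  ⊔preds=⊥  new=0  stable
  step 6. node 5  ⊔preds=⊤  new=⊤  old=⊥  +wl: 4
  step 7. node 6  ⊔preds=⊥  new=2  stable
  step 8. node 7  ⊔preds=⊤  new=⊤  old=⊥  +wl: 5
  step 9. node 0  ⊔preds=0  new=0  old=⊥  +wl: 
  step 10. node 4  ⊔preds=⊤  new=⊤  old=0  +wl: 
  step 11. node 5  ⊔preds=⊤  new=⊤  stable

Least fixpoint reached:
  node 0: 0
  node 1: 1
  node 2: 0
  node 3: 0
  node 4: ⊤
  node 5: ⊤
  node 6: 2
  node 7: ⊤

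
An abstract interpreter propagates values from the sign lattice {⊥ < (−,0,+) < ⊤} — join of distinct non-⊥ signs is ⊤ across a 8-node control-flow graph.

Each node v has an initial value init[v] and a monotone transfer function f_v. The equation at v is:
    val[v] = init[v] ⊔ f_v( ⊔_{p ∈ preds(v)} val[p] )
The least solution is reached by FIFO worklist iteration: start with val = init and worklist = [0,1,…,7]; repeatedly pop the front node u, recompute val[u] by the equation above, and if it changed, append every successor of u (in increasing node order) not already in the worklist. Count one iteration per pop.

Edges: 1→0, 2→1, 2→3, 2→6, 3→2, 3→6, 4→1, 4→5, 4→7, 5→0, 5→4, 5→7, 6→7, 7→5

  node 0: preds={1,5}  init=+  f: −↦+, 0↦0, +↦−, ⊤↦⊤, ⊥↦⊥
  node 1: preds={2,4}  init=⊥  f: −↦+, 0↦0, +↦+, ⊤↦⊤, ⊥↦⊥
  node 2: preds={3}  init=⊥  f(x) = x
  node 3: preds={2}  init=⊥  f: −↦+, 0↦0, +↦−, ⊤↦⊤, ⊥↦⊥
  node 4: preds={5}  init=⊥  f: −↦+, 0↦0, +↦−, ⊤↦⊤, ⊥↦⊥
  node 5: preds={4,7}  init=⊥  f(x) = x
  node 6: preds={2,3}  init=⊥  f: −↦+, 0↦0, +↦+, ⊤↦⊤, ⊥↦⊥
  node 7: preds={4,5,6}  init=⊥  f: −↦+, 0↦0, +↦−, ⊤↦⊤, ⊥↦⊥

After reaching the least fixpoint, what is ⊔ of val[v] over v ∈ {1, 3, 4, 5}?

⊥

Trace (8 dequeues):
  [1] u=0 | in ⊥ | out + | ==
  [2] u=1 | in ⊥ | out ⊥ | ==
  [3] u=2 | in ⊥ | out ⊥ | ==
  [4] u=3 | in ⊥ | out ⊥ | ==
  [5] u=4 | in ⊥ | out ⊥ | ==
  [6] u=5 | in ⊥ | out ⊥ | ==
  [7] u=6 | in ⊥ | out ⊥ | ==
  [8] u=7 | in ⊥ | out ⊥ | ==

Converged values:
  [0] +
  [1] ⊥
  [2] ⊥
  [3] ⊥
  [4] ⊥
  [5] ⊥
  [6] ⊥
  [7] ⊥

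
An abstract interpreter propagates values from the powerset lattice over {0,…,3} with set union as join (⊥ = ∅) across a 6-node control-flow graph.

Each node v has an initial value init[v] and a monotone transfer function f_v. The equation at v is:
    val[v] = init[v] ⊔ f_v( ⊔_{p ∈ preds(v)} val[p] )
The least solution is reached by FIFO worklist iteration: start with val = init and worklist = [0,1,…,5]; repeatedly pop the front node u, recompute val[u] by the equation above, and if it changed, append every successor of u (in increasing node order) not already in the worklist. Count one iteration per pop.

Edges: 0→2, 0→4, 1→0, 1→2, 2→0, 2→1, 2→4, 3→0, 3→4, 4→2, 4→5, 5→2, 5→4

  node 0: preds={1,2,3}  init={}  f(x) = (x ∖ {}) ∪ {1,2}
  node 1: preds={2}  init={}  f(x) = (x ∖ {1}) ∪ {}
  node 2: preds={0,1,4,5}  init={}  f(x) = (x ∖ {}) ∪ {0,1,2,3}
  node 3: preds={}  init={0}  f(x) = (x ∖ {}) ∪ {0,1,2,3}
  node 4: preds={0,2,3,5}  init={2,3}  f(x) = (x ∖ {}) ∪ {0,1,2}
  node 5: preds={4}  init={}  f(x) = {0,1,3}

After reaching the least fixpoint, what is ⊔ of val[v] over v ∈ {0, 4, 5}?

{0,1,2,3}

Worklist (11 pops):
  #1 pop 0: in={0} → {0,1,2} (was {}); enqueue []
  #2 pop 1: in={} → {} (no change)
  #3 pop 2: in={0,1,2,3} → {0,1,2,3} (was {}); enqueue [0,1]
  #4 pop 3: in={} → {0,1,2,3} (was {0}); enqueue []
  #5 pop 4: in={0,1,2,3} → {0,1,2,3} (was {2,3}); enqueue [2]
  #6 pop 5: in={0,1,2,3} → {0,1,3} (was {}); enqueue [4]
  #7 pop 0: in={0,1,2,3} → {0,1,2,3} (was {0,1,2}); enqueue []
  #8 pop 1: in={0,1,2,3} → {0,2,3} (was {}); enqueue [0]
  #9 pop 2: in={0,1,2,3} → {0,1,2,3} (no change)
  #10 pop 4: in={0,1,2,3} → {0,1,2,3} (no change)
  #11 pop 0: in={0,1,2,3} → {0,1,2,3} (no change)

Fixpoint:
  val[0] = {0,1,2,3}
  val[1] = {0,2,3}
  val[2] = {0,1,2,3}
  val[3] = {0,1,2,3}
  val[4] = {0,1,2,3}
  val[5] = {0,1,3}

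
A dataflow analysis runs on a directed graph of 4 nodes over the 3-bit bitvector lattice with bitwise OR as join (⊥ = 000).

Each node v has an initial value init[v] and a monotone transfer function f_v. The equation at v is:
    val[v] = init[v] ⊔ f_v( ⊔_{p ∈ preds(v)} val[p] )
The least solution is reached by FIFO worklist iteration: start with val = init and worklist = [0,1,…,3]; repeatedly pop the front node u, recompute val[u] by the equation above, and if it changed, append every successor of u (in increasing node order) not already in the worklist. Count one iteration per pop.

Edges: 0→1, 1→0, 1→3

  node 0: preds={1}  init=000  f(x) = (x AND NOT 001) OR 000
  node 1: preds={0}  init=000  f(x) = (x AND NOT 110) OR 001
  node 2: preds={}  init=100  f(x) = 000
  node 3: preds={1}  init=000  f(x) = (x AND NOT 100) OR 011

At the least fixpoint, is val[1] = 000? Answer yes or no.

no

Iteration log — 5 steps:
  step 1. node 0  ⊔preds=000  new=000  stable
  step 2. node 1  ⊔preds=000  new=001  old=000  +wl: 0
  step 3. node 2  ⊔preds=000  new=100  stable
  step 4. node 3  ⊔preds=001  new=011  old=000  +wl: 
  step 5. node 0  ⊔preds=001  new=000  stable

Least fixpoint reached:
  node 0: 000
  node 1: 001
  node 2: 100
  node 3: 011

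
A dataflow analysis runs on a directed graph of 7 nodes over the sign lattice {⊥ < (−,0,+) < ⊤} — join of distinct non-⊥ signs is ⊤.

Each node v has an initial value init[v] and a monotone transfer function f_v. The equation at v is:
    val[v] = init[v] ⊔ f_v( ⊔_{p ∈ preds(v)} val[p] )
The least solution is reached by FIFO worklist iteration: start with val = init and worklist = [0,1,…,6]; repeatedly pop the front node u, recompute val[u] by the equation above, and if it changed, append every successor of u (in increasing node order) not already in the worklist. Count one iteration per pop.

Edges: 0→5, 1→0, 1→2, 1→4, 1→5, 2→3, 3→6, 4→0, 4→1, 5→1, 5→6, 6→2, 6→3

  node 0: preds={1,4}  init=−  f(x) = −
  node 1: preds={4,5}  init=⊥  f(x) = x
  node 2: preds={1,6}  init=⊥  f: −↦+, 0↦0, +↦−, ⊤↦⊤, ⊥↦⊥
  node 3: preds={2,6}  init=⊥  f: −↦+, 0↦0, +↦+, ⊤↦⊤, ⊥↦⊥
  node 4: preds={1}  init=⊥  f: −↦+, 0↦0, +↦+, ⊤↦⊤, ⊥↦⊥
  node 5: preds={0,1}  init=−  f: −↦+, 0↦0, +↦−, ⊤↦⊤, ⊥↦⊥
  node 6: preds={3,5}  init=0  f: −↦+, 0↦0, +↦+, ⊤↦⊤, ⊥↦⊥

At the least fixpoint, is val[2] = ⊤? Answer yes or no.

yes

Trace (16 dequeues):
  [1] u=0 | in ⊥ | out − | ==
  [2] u=1 | in − | out − | prev ⊥ | push {0}
  [3] u=2 | in ⊤ | out ⊤ | prev ⊥ | push {}
  [4] u=3 | in ⊤ | out ⊤ | prev ⊥ | push {}
  [5] u=4 | in − | out + | prev ⊥ | push {1}
  [6] u=5 | in − | out ⊤ | prev − | push {}
  [7] u=6 | in ⊤ | out ⊤ | prev 0 | push {2,3}
  [8] u=0 | in ⊤ | out − | ==
  [9] u=1 | in ⊤ | out ⊤ | prev − | push {0,4,5}
  [10] u=2 | in ⊤ | out ⊤ | ==
  [11] u=3 | in ⊤ | out ⊤ | ==
  [12] u=0 | in ⊤ | out − | ==
  [13] u=4 | in ⊤ | out ⊤ | prev + | push {0,1}
  [14] u=5 | in ⊤ | out ⊤ | ==
  [15] u=0 | in ⊤ | out − | ==
  [16] u=1 | in ⊤ | out ⊤ | ==

Converged values:
  [0] −
  [1] ⊤
  [2] ⊤
  [3] ⊤
  [4] ⊤
  [5] ⊤
  [6] ⊤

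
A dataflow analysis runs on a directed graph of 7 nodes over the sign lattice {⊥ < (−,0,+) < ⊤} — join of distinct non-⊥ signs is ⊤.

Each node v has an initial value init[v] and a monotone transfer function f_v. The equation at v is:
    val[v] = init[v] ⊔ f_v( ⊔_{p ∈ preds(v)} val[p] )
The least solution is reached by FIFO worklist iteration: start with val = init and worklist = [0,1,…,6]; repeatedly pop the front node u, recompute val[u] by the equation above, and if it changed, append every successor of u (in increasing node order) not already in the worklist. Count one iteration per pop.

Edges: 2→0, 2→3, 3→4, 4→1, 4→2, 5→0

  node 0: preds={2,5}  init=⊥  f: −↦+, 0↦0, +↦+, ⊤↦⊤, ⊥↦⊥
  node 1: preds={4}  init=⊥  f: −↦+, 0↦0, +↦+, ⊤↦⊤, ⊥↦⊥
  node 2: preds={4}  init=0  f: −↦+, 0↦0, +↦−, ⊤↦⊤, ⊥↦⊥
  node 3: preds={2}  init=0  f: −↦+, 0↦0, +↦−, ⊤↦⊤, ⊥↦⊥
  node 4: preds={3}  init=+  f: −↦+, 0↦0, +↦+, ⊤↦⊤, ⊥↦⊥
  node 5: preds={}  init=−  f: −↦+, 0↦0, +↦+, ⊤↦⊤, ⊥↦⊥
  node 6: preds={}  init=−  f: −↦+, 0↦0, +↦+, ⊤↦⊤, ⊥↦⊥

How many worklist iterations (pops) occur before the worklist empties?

10

Trace (10 dequeues):
  [1] u=0 | in ⊤ | out ⊤ | prev ⊥ | push {}
  [2] u=1 | in + | out + | prev ⊥ | push {}
  [3] u=2 | in + | out ⊤ | prev 0 | push {0}
  [4] u=3 | in ⊤ | out ⊤ | prev 0 | push {}
  [5] u=4 | in ⊤ | out ⊤ | prev + | push {1,2}
  [6] u=5 | in ⊥ | out − | ==
  [7] u=6 | in ⊥ | out − | ==
  [8] u=0 | in ⊤ | out ⊤ | ==
  [9] u=1 | in ⊤ | out ⊤ | prev + | push {}
  [10] u=2 | in ⊤ | out ⊤ | ==

Converged values:
  [0] ⊤
  [1] ⊤
  [2] ⊤
  [3] ⊤
  [4] ⊤
  [5] −
  [6] −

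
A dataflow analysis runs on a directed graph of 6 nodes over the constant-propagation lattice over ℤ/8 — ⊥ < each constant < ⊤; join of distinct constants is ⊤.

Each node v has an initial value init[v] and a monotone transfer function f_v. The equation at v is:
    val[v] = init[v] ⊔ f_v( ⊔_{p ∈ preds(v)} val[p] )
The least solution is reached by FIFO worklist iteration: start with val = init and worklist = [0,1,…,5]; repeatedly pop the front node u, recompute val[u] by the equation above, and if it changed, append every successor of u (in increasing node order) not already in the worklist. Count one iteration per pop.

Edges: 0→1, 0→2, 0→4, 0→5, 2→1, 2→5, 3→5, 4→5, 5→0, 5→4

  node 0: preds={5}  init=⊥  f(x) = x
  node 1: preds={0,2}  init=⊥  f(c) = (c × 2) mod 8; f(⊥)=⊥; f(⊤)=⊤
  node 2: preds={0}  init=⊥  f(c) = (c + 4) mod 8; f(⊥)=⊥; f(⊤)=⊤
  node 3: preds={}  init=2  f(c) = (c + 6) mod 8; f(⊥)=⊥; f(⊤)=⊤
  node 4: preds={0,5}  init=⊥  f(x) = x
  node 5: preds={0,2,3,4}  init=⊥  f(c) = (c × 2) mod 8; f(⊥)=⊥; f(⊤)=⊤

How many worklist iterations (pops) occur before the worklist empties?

18

Worklist (18 pops):
  #1 pop 0: in=⊥ → ⊥ (no change)
  #2 pop 1: in=⊥ → ⊥ (no change)
  #3 pop 2: in=⊥ → ⊥ (no change)
  #4 pop 3: in=⊥ → 2 (no change)
  #5 pop 4: in=⊥ → ⊥ (no change)
  #6 pop 5: in=2 → 4 (was ⊥); enqueue [0,4]
  #7 pop 0: in=4 → 4 (was ⊥); enqueue [1,2,5]
  #8 pop 4: in=4 → 4 (was ⊥); enqueue []
  #9 pop 1: in=4 → 0 (was ⊥); enqueue []
  #10 pop 2: in=4 → 0 (was ⊥); enqueue [1]
  #11 pop 5: in=⊤ → ⊤ (was 4); enqueue [0,4]
  #12 pop 1: in=⊤ → ⊤ (was 0); enqueue []
  #13 pop 0: in=⊤ → ⊤ (was 4); enqueue [1,2,5]
  #14 pop 4: in=⊤ → ⊤ (was 4); enqueue []
  #15 pop 1: in=⊤ → ⊤ (no change)
  #16 pop 2: in=⊤ → ⊤ (was 0); enqueue [1]
  #17 pop 5: in=⊤ → ⊤ (no change)
  #18 pop 1: in=⊤ → ⊤ (no change)

Fixpoint:
  val[0] = ⊤
  val[1] = ⊤
  val[2] = ⊤
  val[3] = 2
  val[4] = ⊤
  val[5] = ⊤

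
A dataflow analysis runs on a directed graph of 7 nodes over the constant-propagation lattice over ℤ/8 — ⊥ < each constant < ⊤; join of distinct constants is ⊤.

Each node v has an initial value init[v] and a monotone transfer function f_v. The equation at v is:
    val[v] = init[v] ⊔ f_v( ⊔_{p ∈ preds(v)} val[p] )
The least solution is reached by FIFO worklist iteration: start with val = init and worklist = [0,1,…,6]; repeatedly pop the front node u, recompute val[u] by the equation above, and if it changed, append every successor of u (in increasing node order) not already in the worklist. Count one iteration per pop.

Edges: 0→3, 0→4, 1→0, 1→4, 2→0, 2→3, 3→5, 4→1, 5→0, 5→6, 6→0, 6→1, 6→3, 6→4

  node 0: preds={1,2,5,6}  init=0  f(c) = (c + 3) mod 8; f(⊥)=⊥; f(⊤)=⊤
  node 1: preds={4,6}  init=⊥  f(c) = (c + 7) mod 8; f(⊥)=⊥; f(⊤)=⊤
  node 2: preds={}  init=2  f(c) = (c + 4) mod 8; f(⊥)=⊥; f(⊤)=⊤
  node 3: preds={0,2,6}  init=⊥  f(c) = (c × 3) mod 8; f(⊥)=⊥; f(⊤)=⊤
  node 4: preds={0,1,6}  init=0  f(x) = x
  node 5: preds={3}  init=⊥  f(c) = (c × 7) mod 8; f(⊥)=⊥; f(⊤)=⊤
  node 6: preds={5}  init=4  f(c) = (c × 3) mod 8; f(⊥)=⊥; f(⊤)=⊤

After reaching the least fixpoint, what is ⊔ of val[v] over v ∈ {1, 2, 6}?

⊤

Trace (11 dequeues):
  [1] u=0 | in ⊤ | out ⊤ | prev 0 | push {}
  [2] u=1 | in ⊤ | out ⊤ | prev ⊥ | push {0}
  [3] u=2 | in ⊥ | out 2 | ==
  [4] u=3 | in ⊤ | out ⊤ | prev ⊥ | push {}
  [5] u=4 | in ⊤ | out ⊤ | prev 0 | push {1}
  [6] u=5 | in ⊤ | out ⊤ | prev ⊥ | push {}
  [7] u=6 | in ⊤ | out ⊤ | prev 4 | push {3,4}
  [8] u=0 | in ⊤ | out ⊤ | ==
  [9] u=1 | in ⊤ | out ⊤ | ==
  [10] u=3 | in ⊤ | out ⊤ | ==
  [11] u=4 | in ⊤ | out ⊤ | ==

Converged values:
  [0] ⊤
  [1] ⊤
  [2] 2
  [3] ⊤
  [4] ⊤
  [5] ⊤
  [6] ⊤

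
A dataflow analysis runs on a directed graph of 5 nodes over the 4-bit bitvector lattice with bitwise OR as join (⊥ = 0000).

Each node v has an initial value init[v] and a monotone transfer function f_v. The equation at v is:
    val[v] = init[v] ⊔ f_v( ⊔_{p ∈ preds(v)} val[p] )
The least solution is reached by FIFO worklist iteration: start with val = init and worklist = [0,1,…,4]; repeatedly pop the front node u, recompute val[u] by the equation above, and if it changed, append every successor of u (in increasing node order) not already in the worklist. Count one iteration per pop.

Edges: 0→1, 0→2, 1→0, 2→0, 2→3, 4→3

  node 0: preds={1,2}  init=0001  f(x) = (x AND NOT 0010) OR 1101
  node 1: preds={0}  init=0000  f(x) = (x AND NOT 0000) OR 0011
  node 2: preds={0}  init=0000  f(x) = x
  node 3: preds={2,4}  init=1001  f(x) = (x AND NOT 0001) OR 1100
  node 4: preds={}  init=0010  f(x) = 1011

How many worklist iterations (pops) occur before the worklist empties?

Trace (7 dequeues):
  [1] u=0 | in 0000 | out 1101 | prev 0001 | push {}
  [2] u=1 | in 1101 | out 1111 | prev 0000 | push {0}
  [3] u=2 | in 1101 | out 1101 | prev 0000 | push {}
  [4] u=3 | in 1111 | out 1111 | prev 1001 | push {}
  [5] u=4 | in 0000 | out 1011 | prev 0010 | push {3}
  [6] u=0 | in 1111 | out 1101 | ==
  [7] u=3 | in 1111 | out 1111 | ==

Converged values:
  [0] 1101
  [1] 1111
  [2] 1101
  [3] 1111
  [4] 1011

7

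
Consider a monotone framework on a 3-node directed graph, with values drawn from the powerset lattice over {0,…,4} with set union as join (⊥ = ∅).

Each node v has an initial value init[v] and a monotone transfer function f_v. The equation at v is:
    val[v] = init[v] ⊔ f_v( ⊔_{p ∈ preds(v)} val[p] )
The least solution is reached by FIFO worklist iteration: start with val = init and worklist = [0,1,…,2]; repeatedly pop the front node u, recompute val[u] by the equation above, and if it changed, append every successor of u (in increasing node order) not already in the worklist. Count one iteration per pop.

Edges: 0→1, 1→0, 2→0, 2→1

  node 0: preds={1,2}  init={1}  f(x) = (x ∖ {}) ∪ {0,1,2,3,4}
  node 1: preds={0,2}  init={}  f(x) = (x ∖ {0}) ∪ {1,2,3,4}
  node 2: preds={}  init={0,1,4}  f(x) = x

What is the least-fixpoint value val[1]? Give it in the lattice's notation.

Worklist (4 pops):
  #1 pop 0: in={0,1,4} → {0,1,2,3,4} (was {1}); enqueue []
  #2 pop 1: in={0,1,2,3,4} → {1,2,3,4} (was {}); enqueue [0]
  #3 pop 2: in={} → {0,1,4} (no change)
  #4 pop 0: in={0,1,2,3,4} → {0,1,2,3,4} (no change)

Fixpoint:
  val[0] = {0,1,2,3,4}
  val[1] = {1,2,3,4}
  val[2] = {0,1,4}

{1,2,3,4}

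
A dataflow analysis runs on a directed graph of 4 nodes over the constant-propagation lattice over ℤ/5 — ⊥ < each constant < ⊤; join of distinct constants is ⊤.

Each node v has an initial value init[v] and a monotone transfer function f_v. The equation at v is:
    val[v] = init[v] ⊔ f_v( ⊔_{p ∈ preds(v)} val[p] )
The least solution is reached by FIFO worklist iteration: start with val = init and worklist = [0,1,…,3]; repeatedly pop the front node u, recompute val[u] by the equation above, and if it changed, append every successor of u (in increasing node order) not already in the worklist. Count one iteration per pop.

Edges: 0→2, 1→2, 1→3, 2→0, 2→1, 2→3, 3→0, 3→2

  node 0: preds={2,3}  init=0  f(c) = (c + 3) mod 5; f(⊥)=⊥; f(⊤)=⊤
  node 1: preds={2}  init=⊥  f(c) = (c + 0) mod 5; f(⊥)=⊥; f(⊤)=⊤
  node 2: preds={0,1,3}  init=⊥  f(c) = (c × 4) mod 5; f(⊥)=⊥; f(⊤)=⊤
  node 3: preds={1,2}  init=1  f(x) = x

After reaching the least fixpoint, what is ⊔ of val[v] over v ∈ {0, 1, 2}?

⊤

Trace (8 dequeues):
  [1] u=0 | in 1 | out ⊤ | prev 0 | push {}
  [2] u=1 | in ⊥ | out ⊥ | ==
  [3] u=2 | in ⊤ | out ⊤ | prev ⊥ | push {0,1}
  [4] u=3 | in ⊤ | out ⊤ | prev 1 | push {2}
  [5] u=0 | in ⊤ | out ⊤ | ==
  [6] u=1 | in ⊤ | out ⊤ | prev ⊥ | push {3}
  [7] u=2 | in ⊤ | out ⊤ | ==
  [8] u=3 | in ⊤ | out ⊤ | ==

Converged values:
  [0] ⊤
  [1] ⊤
  [2] ⊤
  [3] ⊤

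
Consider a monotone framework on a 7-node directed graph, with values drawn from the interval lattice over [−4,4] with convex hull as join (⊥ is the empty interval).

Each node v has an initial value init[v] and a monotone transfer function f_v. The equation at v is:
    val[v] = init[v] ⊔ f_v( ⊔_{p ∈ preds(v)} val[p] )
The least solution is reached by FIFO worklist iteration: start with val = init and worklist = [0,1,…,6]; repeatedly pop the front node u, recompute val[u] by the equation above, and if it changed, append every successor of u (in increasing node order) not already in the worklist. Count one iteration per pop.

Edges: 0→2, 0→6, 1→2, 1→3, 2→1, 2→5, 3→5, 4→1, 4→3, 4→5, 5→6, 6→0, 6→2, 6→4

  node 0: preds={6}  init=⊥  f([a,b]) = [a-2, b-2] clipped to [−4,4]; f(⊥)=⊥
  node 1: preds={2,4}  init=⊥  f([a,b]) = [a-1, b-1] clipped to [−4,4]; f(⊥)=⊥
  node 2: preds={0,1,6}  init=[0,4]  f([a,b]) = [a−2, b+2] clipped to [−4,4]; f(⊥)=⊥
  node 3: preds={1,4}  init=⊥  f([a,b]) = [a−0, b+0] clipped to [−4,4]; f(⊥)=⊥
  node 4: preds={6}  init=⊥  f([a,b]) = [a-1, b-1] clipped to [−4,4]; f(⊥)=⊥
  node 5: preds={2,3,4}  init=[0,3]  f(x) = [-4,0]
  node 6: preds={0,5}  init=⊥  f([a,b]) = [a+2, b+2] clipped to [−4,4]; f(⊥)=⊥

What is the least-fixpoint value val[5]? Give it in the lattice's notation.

Trace (15 dequeues):
  [1] u=0 | in ⊥ | out ⊥ | ==
  [2] u=1 | in [0,4] | out [-1,3] | prev ⊥ | push {}
  [3] u=2 | in [-1,3] | out [-3,4] | prev [0,4] | push {1}
  [4] u=3 | in [-1,3] | out [-1,3] | prev ⊥ | push {}
  [5] u=4 | in ⊥ | out ⊥ | ==
  [6] u=5 | in [-3,4] | out [-4,3] | prev [0,3] | push {}
  [7] u=6 | in [-4,3] | out [-2,4] | prev ⊥ | push {0,2,4}
  [8] u=1 | in [-3,4] | out [-4,3] | prev [-1,3] | push {3}
  [9] u=0 | in [-2,4] | out [-4,2] | prev ⊥ | push {6}
  [10] u=2 | in [-4,4] | out [-4,4] | prev [-3,4] | push {1,5}
  [11] u=4 | in [-2,4] | out [-3,3] | prev ⊥ | push {}
  [12] u=3 | in [-4,3] | out [-4,3] | prev [-1,3] | push {}
  [13] u=6 | in [-4,3] | out [-2,4] | ==
  [14] u=1 | in [-4,4] | out [-4,3] | ==
  [15] u=5 | in [-4,4] | out [-4,3] | ==

Converged values:
  [0] [-4,2]
  [1] [-4,3]
  [2] [-4,4]
  [3] [-4,3]
  [4] [-3,3]
  [5] [-4,3]
  [6] [-2,4]

[-4,3]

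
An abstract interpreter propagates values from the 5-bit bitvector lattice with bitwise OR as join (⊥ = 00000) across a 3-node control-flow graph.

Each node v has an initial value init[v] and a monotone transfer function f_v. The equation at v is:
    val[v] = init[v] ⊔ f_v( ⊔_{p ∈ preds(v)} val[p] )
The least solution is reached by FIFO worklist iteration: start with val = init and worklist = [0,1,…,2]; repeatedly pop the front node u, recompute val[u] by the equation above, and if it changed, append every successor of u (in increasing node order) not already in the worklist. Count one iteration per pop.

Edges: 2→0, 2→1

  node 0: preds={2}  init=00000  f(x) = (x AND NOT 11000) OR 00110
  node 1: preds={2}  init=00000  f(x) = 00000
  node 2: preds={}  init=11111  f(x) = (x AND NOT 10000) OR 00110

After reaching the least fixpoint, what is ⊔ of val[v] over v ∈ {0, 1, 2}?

11111

Worklist (3 pops):
  #1 pop 0: in=11111 → 00111 (was 00000); enqueue []
  #2 pop 1: in=11111 → 00000 (no change)
  #3 pop 2: in=00000 → 11111 (no change)

Fixpoint:
  val[0] = 00111
  val[1] = 00000
  val[2] = 11111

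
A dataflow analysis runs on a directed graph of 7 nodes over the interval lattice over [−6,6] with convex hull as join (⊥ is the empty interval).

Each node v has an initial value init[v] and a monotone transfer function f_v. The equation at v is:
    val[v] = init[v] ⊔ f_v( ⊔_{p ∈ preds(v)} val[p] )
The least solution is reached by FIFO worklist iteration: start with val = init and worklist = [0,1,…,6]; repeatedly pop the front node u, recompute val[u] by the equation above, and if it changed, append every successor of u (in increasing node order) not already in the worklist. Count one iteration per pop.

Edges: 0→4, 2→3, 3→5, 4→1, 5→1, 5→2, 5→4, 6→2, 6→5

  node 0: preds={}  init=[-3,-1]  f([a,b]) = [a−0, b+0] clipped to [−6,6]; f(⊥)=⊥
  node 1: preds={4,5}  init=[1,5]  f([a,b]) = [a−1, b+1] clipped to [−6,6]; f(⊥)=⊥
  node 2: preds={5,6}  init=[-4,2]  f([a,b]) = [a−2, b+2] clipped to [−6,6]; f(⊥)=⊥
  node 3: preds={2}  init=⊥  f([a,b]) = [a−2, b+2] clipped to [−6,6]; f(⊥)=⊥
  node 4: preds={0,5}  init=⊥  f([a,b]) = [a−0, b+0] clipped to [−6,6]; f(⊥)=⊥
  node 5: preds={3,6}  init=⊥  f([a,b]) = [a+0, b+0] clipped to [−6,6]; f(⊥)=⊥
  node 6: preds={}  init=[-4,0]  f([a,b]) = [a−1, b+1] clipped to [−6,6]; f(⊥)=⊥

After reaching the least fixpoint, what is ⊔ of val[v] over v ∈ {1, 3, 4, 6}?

Worklist (17 pops):
  #1 pop 0: in=⊥ → [-3,-1] (no change)
  #2 pop 1: in=⊥ → [1,5] (no change)
  #3 pop 2: in=[-4,0] → [-6,2] (was [-4,2]); enqueue []
  #4 pop 3: in=[-6,2] → [-6,4] (was ⊥); enqueue []
  #5 pop 4: in=[-3,-1] → [-3,-1] (was ⊥); enqueue [1]
  #6 pop 5: in=[-6,4] → [-6,4] (was ⊥); enqueue [2,4]
  #7 pop 6: in=⊥ → [-4,0] (no change)
  #8 pop 1: in=[-6,4] → [-6,5] (was [1,5]); enqueue []
  #9 pop 2: in=[-6,4] → [-6,6] (was [-6,2]); enqueue [3]
  #10 pop 4: in=[-6,4] → [-6,4] (was [-3,-1]); enqueue [1]
  #11 pop 3: in=[-6,6] → [-6,6] (was [-6,4]); enqueue [5]
  #12 pop 1: in=[-6,4] → [-6,5] (no change)
  #13 pop 5: in=[-6,6] → [-6,6] (was [-6,4]); enqueue [1,2,4]
  #14 pop 1: in=[-6,6] → [-6,6] (was [-6,5]); enqueue []
  #15 pop 2: in=[-6,6] → [-6,6] (no change)
  #16 pop 4: in=[-6,6] → [-6,6] (was [-6,4]); enqueue [1]
  #17 pop 1: in=[-6,6] → [-6,6] (no change)

Fixpoint:
  val[0] = [-3,-1]
  val[1] = [-6,6]
  val[2] = [-6,6]
  val[3] = [-6,6]
  val[4] = [-6,6]
  val[5] = [-6,6]
  val[6] = [-4,0]

[-6,6]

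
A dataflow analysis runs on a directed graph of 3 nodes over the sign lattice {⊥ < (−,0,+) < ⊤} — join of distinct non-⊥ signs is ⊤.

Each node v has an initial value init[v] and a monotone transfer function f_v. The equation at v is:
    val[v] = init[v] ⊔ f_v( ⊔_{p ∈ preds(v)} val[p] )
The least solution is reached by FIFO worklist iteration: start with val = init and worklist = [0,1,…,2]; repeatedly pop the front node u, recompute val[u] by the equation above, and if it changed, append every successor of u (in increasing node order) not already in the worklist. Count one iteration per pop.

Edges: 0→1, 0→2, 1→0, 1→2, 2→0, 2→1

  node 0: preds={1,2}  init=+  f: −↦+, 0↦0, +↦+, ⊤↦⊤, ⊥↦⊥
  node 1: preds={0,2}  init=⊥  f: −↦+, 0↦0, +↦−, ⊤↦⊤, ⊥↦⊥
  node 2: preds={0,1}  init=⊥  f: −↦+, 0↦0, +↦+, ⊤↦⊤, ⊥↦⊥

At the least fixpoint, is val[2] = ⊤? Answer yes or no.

Worklist (7 pops):
  #1 pop 0: in=⊥ → + (no change)
  #2 pop 1: in=+ → − (was ⊥); enqueue [0]
  #3 pop 2: in=⊤ → ⊤ (was ⊥); enqueue [1]
  #4 pop 0: in=⊤ → ⊤ (was +); enqueue [2]
  #5 pop 1: in=⊤ → ⊤ (was −); enqueue [0]
  #6 pop 2: in=⊤ → ⊤ (no change)
  #7 pop 0: in=⊤ → ⊤ (no change)

Fixpoint:
  val[0] = ⊤
  val[1] = ⊤
  val[2] = ⊤

yes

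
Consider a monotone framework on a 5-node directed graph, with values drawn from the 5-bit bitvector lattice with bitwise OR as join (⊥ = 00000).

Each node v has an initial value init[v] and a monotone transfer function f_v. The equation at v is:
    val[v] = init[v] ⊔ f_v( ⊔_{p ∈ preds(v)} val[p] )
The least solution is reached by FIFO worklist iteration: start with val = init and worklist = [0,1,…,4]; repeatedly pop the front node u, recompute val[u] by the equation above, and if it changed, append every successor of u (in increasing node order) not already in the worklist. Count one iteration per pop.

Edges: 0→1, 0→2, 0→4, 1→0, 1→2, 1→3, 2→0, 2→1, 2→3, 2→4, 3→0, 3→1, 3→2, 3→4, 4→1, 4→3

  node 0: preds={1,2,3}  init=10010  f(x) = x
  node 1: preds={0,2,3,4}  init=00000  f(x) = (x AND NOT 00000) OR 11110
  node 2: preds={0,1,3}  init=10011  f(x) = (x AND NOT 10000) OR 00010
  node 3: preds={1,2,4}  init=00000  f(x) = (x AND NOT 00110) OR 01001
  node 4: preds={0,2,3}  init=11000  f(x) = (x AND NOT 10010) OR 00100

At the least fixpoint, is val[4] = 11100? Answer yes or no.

Trace (10 dequeues):
  [1] u=0 | in 10011 | out 10011 | prev 10010 | push {}
  [2] u=1 | in 11011 | out 11111 | prev 00000 | push {0}
  [3] u=2 | in 11111 | out 11111 | prev 10011 | push {1}
  [4] u=3 | in 11111 | out 11001 | prev 00000 | push {2}
  [5] u=4 | in 11111 | out 11101 | prev 11000 | push {3}
  [6] u=0 | in 11111 | out 11111 | prev 10011 | push {4}
  [7] u=1 | in 11111 | out 11111 | ==
  [8] u=2 | in 11111 | out 11111 | ==
  [9] u=3 | in 11111 | out 11001 | ==
  [10] u=4 | in 11111 | out 11101 | ==

Converged values:
  [0] 11111
  [1] 11111
  [2] 11111
  [3] 11001
  [4] 11101

no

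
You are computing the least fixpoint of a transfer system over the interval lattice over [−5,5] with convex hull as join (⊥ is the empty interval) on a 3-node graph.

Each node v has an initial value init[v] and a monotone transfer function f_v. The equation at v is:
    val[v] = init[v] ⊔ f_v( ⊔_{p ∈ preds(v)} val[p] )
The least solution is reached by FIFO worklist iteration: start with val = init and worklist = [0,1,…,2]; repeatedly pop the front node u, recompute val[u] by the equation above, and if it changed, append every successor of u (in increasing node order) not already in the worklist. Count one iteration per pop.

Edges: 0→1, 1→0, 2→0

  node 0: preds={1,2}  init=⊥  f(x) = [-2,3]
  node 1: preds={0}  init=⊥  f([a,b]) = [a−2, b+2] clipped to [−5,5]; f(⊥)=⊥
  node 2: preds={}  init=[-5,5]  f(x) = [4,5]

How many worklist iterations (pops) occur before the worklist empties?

4

Worklist (4 pops):
  #1 pop 0: in=[-5,5] → [-2,3] (was ⊥); enqueue []
  #2 pop 1: in=[-2,3] → [-4,5] (was ⊥); enqueue [0]
  #3 pop 2: in=⊥ → [-5,5] (no change)
  #4 pop 0: in=[-5,5] → [-2,3] (no change)

Fixpoint:
  val[0] = [-2,3]
  val[1] = [-4,5]
  val[2] = [-5,5]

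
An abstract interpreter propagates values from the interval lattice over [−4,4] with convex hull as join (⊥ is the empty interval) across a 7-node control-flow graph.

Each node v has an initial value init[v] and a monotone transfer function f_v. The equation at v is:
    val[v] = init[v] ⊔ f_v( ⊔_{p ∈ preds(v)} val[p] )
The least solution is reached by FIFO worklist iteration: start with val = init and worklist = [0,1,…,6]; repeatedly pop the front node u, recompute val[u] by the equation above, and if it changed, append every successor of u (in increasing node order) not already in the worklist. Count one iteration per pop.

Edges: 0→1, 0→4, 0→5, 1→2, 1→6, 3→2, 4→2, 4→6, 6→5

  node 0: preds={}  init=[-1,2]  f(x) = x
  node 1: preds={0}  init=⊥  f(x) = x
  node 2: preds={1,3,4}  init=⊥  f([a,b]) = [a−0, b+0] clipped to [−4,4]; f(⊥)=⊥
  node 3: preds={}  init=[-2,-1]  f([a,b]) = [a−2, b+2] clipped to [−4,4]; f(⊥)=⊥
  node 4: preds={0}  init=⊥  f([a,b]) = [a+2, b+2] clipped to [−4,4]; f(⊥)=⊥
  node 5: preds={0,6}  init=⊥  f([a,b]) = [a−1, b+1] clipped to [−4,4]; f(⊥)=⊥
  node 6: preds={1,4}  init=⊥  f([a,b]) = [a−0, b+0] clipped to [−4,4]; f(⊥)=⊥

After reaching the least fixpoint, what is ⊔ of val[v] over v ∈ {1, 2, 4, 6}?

[-2,4]

Iteration log — 9 steps:
  step 1. node 0  ⊔preds=⊥  new=[-1,2]  stable
  step 2. node 1  ⊔preds=[-1,2]  new=[-1,2]  old=⊥  +wl: 
  step 3. node 2  ⊔preds=[-2,2]  new=[-2,2]  old=⊥  +wl: 
  step 4. node 3  ⊔preds=⊥  new=[-2,-1]  stable
  step 5. node 4  ⊔preds=[-1,2]  new=[1,4]  old=⊥  +wl: 2
  step 6. node 5  ⊔preds=[-1,2]  new=[-2,3]  old=⊥  +wl: 
  step 7. node 6  ⊔preds=[-1,4]  new=[-1,4]  old=⊥  +wl: 5
  step 8. node 2  ⊔preds=[-2,4]  new=[-2,4]  old=[-2,2]  +wl: 
  step 9. node 5  ⊔preds=[-1,4]  new=[-2,4]  old=[-2,3]  +wl: 

Least fixpoint reached:
  node 0: [-1,2]
  node 1: [-1,2]
  node 2: [-2,4]
  node 3: [-2,-1]
  node 4: [1,4]
  node 5: [-2,4]
  node 6: [-1,4]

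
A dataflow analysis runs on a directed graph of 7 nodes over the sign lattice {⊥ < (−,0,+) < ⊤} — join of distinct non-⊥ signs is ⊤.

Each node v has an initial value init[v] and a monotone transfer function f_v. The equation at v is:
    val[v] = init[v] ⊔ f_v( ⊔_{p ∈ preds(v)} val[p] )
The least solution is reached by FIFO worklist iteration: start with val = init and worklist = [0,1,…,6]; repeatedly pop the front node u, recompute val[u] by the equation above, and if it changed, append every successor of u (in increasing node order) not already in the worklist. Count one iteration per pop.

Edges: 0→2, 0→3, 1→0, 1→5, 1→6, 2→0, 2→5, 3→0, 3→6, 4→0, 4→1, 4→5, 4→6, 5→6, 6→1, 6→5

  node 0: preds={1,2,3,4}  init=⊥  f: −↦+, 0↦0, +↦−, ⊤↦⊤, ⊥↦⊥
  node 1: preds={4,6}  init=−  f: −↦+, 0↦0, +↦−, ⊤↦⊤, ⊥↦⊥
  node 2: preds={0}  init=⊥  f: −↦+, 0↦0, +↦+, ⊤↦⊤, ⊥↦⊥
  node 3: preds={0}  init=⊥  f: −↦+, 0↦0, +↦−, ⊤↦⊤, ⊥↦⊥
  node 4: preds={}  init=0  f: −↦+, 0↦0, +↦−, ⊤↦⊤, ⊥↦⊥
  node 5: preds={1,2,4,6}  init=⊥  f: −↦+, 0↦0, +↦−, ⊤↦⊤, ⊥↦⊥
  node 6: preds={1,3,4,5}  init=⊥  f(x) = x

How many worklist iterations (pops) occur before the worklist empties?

10

Worklist (10 pops):
  #1 pop 0: in=⊤ → ⊤ (was ⊥); enqueue []
  #2 pop 1: in=0 → ⊤ (was −); enqueue [0]
  #3 pop 2: in=⊤ → ⊤ (was ⊥); enqueue []
  #4 pop 3: in=⊤ → ⊤ (was ⊥); enqueue []
  #5 pop 4: in=⊥ → 0 (no change)
  #6 pop 5: in=⊤ → ⊤ (was ⊥); enqueue []
  #7 pop 6: in=⊤ → ⊤ (was ⊥); enqueue [1,5]
  #8 pop 0: in=⊤ → ⊤ (no change)
  #9 pop 1: in=⊤ → ⊤ (no change)
  #10 pop 5: in=⊤ → ⊤ (no change)

Fixpoint:
  val[0] = ⊤
  val[1] = ⊤
  val[2] = ⊤
  val[3] = ⊤
  val[4] = 0
  val[5] = ⊤
  val[6] = ⊤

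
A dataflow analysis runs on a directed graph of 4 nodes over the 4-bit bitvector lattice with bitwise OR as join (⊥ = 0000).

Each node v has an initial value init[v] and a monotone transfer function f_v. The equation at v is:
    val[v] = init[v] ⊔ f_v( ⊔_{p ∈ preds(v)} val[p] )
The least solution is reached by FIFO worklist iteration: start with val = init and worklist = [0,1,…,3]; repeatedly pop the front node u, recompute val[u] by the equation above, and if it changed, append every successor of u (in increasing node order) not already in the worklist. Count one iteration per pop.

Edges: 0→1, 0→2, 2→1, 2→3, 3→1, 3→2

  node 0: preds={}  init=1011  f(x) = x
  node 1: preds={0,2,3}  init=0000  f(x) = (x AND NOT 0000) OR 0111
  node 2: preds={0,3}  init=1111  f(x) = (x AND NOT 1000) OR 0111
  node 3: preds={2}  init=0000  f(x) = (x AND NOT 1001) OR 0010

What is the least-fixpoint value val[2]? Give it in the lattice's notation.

Iteration log — 6 steps:
  step 1. node 0  ⊔preds=0000  new=1011  stable
  step 2. node 1  ⊔preds=1111  new=1111  old=0000  +wl: 
  step 3. node 2  ⊔preds=1011  new=1111  stable
  step 4. node 3  ⊔preds=1111  new=0110  old=0000  +wl: 1,2
  step 5. node 1  ⊔preds=1111  new=1111  stable
  step 6. node 2  ⊔preds=1111  new=1111  stable

Least fixpoint reached:
  node 0: 1011
  node 1: 1111
  node 2: 1111
  node 3: 0110

1111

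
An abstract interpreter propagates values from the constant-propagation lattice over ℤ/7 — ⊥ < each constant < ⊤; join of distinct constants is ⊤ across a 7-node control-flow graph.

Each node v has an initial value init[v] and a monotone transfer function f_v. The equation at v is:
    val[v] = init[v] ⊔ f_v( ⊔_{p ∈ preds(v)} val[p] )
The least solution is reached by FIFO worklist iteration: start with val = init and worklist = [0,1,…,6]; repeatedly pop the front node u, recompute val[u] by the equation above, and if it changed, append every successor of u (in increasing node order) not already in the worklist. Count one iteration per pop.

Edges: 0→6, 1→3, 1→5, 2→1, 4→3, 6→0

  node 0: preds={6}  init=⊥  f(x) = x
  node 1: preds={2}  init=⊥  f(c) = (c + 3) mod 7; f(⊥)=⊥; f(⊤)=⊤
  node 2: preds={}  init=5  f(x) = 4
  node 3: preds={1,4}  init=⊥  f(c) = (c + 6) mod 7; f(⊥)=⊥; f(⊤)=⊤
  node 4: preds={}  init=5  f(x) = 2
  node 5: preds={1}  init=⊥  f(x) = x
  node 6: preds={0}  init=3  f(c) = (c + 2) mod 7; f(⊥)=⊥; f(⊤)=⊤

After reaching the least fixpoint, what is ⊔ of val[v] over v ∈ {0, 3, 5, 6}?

⊤

Trace (12 dequeues):
  [1] u=0 | in 3 | out 3 | prev ⊥ | push {}
  [2] u=1 | in 5 | out 1 | prev ⊥ | push {}
  [3] u=2 | in ⊥ | out ⊤ | prev 5 | push {1}
  [4] u=3 | in ⊤ | out ⊤ | prev ⊥ | push {}
  [5] u=4 | in ⊥ | out ⊤ | prev 5 | push {3}
  [6] u=5 | in 1 | out 1 | prev ⊥ | push {}
  [7] u=6 | in 3 | out ⊤ | prev 3 | push {0}
  [8] u=1 | in ⊤ | out ⊤ | prev 1 | push {5}
  [9] u=3 | in ⊤ | out ⊤ | ==
  [10] u=0 | in ⊤ | out ⊤ | prev 3 | push {6}
  [11] u=5 | in ⊤ | out ⊤ | prev 1 | push {}
  [12] u=6 | in ⊤ | out ⊤ | ==

Converged values:
  [0] ⊤
  [1] ⊤
  [2] ⊤
  [3] ⊤
  [4] ⊤
  [5] ⊤
  [6] ⊤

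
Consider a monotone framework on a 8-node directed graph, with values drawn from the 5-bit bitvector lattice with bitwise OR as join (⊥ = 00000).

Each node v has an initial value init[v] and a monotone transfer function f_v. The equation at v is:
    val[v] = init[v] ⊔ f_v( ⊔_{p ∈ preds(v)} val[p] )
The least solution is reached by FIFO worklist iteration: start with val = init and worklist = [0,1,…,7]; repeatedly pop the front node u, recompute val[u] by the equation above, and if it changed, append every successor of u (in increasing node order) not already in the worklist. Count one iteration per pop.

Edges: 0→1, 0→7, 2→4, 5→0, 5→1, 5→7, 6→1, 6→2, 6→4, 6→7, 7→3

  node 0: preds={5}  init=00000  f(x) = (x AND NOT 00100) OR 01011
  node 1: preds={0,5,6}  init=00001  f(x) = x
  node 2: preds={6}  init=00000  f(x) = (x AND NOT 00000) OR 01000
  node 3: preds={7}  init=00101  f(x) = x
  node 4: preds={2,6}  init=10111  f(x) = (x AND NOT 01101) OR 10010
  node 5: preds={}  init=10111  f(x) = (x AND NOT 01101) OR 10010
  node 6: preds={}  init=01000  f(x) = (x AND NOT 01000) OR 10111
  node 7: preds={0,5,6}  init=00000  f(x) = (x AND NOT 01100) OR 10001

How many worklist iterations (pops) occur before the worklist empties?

12

Trace (12 dequeues):
  [1] u=0 | in 10111 | out 11011 | prev 00000 | push {}
  [2] u=1 | in 11111 | out 11111 | prev 00001 | push {}
  [3] u=2 | in 01000 | out 01000 | prev 00000 | push {}
  [4] u=3 | in 00000 | out 00101 | ==
  [5] u=4 | in 01000 | out 10111 | ==
  [6] u=5 | in 00000 | out 10111 | ==
  [7] u=6 | in 00000 | out 11111 | prev 01000 | push {1,2,4}
  [8] u=7 | in 11111 | out 10011 | prev 00000 | push {3}
  [9] u=1 | in 11111 | out 11111 | ==
  [10] u=2 | in 11111 | out 11111 | prev 01000 | push {}
  [11] u=4 | in 11111 | out 10111 | ==
  [12] u=3 | in 10011 | out 10111 | prev 00101 | push {}

Converged values:
  [0] 11011
  [1] 11111
  [2] 11111
  [3] 10111
  [4] 10111
  [5] 10111
  [6] 11111
  [7] 10011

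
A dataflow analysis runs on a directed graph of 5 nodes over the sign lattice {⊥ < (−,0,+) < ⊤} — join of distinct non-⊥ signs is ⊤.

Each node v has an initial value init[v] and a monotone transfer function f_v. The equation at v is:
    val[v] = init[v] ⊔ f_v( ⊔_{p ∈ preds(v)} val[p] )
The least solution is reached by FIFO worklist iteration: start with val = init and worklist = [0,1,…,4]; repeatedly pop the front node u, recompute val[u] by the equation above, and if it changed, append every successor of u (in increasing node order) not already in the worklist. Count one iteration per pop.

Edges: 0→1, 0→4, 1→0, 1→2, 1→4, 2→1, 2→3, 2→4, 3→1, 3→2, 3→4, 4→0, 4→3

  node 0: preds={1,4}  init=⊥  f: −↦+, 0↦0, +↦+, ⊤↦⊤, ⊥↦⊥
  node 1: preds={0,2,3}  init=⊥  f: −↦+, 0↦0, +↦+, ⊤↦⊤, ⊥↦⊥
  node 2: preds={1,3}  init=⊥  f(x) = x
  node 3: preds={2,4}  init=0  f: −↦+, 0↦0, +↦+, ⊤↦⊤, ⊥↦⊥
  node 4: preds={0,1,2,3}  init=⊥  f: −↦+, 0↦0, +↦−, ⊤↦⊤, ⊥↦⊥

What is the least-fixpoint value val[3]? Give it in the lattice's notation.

0

Worklist (9 pops):
  #1 pop 0: in=⊥ → ⊥ (no change)
  #2 pop 1: in=0 → 0 (was ⊥); enqueue [0]
  #3 pop 2: in=0 → 0 (was ⊥); enqueue [1]
  #4 pop 3: in=0 → 0 (no change)
  #5 pop 4: in=0 → 0 (was ⊥); enqueue [3]
  #6 pop 0: in=0 → 0 (was ⊥); enqueue [4]
  #7 pop 1: in=0 → 0 (no change)
  #8 pop 3: in=0 → 0 (no change)
  #9 pop 4: in=0 → 0 (no change)

Fixpoint:
  val[0] = 0
  val[1] = 0
  val[2] = 0
  val[3] = 0
  val[4] = 0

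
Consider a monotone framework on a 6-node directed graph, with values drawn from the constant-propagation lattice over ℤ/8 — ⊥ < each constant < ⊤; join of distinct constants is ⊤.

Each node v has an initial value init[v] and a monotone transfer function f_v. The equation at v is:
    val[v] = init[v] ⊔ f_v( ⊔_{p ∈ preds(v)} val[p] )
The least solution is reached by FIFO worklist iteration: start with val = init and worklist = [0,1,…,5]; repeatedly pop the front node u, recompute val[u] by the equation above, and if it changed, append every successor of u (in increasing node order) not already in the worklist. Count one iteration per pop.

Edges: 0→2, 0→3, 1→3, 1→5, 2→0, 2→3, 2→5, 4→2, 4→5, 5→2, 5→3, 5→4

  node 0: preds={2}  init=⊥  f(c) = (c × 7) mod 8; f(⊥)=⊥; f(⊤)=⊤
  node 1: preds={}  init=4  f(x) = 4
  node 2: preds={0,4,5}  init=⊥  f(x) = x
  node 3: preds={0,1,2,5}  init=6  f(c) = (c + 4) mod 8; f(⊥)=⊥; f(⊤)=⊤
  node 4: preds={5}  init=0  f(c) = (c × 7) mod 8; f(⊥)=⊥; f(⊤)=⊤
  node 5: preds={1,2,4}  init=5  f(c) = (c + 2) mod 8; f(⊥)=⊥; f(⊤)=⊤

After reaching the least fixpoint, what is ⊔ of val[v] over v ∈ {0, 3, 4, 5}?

⊤

Trace (10 dequeues):
  [1] u=0 | in ⊥ | out ⊥ | ==
  [2] u=1 | in ⊥ | out 4 | ==
  [3] u=2 | in ⊤ | out ⊤ | prev ⊥ | push {0}
  [4] u=3 | in ⊤ | out ⊤ | prev 6 | push {}
  [5] u=4 | in 5 | out ⊤ | prev 0 | push {2}
  [6] u=5 | in ⊤ | out ⊤ | prev 5 | push {3,4}
  [7] u=0 | in ⊤ | out ⊤ | prev ⊥ | push {}
  [8] u=2 | in ⊤ | out ⊤ | ==
  [9] u=3 | in ⊤ | out ⊤ | ==
  [10] u=4 | in ⊤ | out ⊤ | ==

Converged values:
  [0] ⊤
  [1] 4
  [2] ⊤
  [3] ⊤
  [4] ⊤
  [5] ⊤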